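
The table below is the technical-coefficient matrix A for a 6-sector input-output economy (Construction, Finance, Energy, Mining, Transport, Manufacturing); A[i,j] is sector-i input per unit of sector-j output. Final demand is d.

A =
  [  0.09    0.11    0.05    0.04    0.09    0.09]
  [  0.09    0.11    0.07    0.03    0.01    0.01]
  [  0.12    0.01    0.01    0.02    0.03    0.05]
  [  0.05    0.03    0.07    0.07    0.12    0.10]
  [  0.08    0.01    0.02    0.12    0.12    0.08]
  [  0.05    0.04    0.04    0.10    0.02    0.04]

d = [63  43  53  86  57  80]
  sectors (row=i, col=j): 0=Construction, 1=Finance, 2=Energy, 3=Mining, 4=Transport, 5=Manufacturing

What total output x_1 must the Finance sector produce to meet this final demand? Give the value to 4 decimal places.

72.5082

Form M = I − A:
  [  0.91   -0.11   -0.05   -0.04   -0.09   -0.09]
  [ -0.09    0.89   -0.07   -0.03   -0.01   -0.01]
  [ -0.12   -0.01    0.99   -0.02   -0.03   -0.05]
  [ -0.05   -0.03   -0.07    0.93   -0.12   -0.10]
  [ -0.08   -0.01   -0.02   -0.12    0.88   -0.08]
  [ -0.05   -0.04   -0.04   -0.10   -0.02    0.96]
Leontief inverse L = M⁻¹:
  [  1.1494    0.1536    0.0834    0.0883    0.1372    0.1343]
  [  0.1340    1.1452    0.0939    0.0537    0.0381    0.0382]
  [  0.1511    0.0359    1.0278    0.0457    0.0589    0.0777]
  [  0.1036    0.0602    0.0982    1.1216    0.1709    0.1465]
  [  0.1313    0.0419    0.0511    0.1744    1.1788    0.1318]
  [  0.0853    0.0644    0.0624    0.1292    0.0536    1.0715]
Total output x = L · d:
  x_0 = 1.1494·63 + 0.1536·43 + 0.0834·53 + 0.0883·86 + 0.1372·57 + 0.1343·80 = 109.5969
  x_1 = 0.1340·63 + 1.1452·43 + 0.0939·53 + 0.0537·86 + 0.0381·57 + 0.0382·80 = 72.5082
  x_2 = 0.1511·63 + 0.0359·43 + 1.0278·53 + 0.0457·86 + 0.0589·57 + 0.0777·80 = 79.0437
  x_3 = 0.1036·63 + 0.0602·43 + 0.0982·53 + 1.1216·86 + 0.1709·57 + 0.1465·80 = 132.2390
  x_4 = 0.1313·63 + 0.0419·43 + 0.0511·53 + 0.1744·86 + 1.1788·57 + 0.1318·80 = 105.5099
  x_5 = 0.0853·63 + 0.0644·43 + 0.0624·53 + 0.1292·86 + 0.0536·57 + 1.0715·80 = 111.3292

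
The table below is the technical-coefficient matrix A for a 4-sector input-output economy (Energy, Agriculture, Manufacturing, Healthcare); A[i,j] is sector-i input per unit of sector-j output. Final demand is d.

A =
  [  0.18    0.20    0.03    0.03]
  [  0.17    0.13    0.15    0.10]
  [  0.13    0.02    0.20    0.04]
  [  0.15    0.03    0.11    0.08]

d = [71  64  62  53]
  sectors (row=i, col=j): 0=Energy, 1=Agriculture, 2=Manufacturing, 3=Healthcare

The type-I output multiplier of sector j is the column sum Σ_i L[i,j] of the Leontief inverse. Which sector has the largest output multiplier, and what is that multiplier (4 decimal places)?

Form M = I − A:
  [  0.82   -0.20   -0.03   -0.03]
  [ -0.17    0.87   -0.15   -0.10]
  [ -0.13   -0.02    0.80   -0.04]
  [ -0.15   -0.03   -0.11    0.92]
Leontief inverse L = M⁻¹:
  [  1.3171    0.3083    0.1184    0.0816]
  [  0.3270    1.2361    0.2656    0.1566]
  [  0.2349    0.0860    1.2850    0.0729]
  [  0.2535    0.1009    0.1816    1.1141]
Total output x = L · d:
  x_0 = 1.3171·71 + 0.3083·64 + 0.1184·62 + 0.0816·53 = 124.9176
  x_1 = 0.3270·71 + 1.2361·64 + 0.2656·62 + 0.1566·53 = 127.0909
  x_2 = 0.2349·71 + 0.0860·64 + 1.2850·62 + 0.0729·53 = 105.7144
  x_3 = 0.2535·71 + 0.1009·64 + 0.1816·62 + 1.1141·53 = 94.7597
Output multipliers (column sums of L):
  Energy: 2.1325
  Agriculture: 1.7313
  Manufacturing: 1.8506
  Healthcare: 1.4251

Energy (2.1325)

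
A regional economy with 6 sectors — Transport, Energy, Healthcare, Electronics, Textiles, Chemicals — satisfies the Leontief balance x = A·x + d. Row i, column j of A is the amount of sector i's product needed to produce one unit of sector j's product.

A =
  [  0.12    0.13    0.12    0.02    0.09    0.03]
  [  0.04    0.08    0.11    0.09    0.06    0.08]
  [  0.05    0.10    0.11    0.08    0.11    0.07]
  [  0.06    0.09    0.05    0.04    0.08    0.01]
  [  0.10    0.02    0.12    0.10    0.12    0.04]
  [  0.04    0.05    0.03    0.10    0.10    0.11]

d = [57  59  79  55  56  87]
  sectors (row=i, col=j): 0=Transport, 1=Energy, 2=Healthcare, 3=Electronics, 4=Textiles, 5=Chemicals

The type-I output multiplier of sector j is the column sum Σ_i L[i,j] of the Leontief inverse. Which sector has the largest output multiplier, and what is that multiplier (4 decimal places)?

Form M = I − A:
  [  0.88   -0.13   -0.12   -0.02   -0.09   -0.03]
  [ -0.04    0.92   -0.11   -0.09   -0.06   -0.08]
  [ -0.05   -0.10    0.89   -0.08   -0.11   -0.07]
  [ -0.06   -0.09   -0.05    0.96   -0.08   -0.01]
  [ -0.10   -0.02   -0.12   -0.10    0.88   -0.04]
  [ -0.04   -0.05   -0.03   -0.10   -0.10    0.89]
Leontief inverse L = M⁻¹:
  [  1.1889    0.2091    0.2185    0.0903    0.1811    0.0852]
  [  0.0948    1.1456    0.1861    0.1528    0.1396    0.1288]
  [  0.1150    0.1728    1.2004    0.1526    0.2016    0.1246]
  [  0.1042    0.1384    0.1121    1.0850    0.1377    0.0432]
  [  0.1690    0.0939    0.2099    0.1650    1.2112    0.0869]
  [  0.0933    0.1057    0.0969    0.1582    0.1743    1.1535]
Total output x = L · d:
  x_0 = 1.1889·57 + 0.2091·59 + 0.2185·79 + 0.0903·55 + 0.1811·56 + 0.0852·87 = 119.8896
  x_1 = 0.0948·57 + 1.1456·59 + 0.1861·79 + 0.1528·55 + 0.1396·56 + 0.1288·87 = 115.1231
  x_2 = 0.1150·57 + 0.1728·59 + 1.2004·79 + 0.1526·55 + 0.2016·56 + 0.1246·87 = 142.1143
  x_3 = 0.1042·57 + 0.1384·59 + 0.1121·79 + 1.0850·55 + 0.1377·56 + 0.0432·87 = 94.1025
  x_4 = 0.1690·57 + 0.0939·59 + 0.2099·79 + 0.1650·55 + 1.2112·56 + 0.0869·87 = 116.2234
  x_5 = 0.0933·57 + 0.1057·59 + 0.0969·79 + 0.1582·55 + 0.1743·56 + 1.1535·87 = 138.0312
Output multipliers (column sums of L):
  Transport: 1.7653
  Energy: 1.8655
  Healthcare: 2.0240
  Electronics: 1.8040
  Textiles: 2.0454
  Chemicals: 1.6222

Textiles (2.0454)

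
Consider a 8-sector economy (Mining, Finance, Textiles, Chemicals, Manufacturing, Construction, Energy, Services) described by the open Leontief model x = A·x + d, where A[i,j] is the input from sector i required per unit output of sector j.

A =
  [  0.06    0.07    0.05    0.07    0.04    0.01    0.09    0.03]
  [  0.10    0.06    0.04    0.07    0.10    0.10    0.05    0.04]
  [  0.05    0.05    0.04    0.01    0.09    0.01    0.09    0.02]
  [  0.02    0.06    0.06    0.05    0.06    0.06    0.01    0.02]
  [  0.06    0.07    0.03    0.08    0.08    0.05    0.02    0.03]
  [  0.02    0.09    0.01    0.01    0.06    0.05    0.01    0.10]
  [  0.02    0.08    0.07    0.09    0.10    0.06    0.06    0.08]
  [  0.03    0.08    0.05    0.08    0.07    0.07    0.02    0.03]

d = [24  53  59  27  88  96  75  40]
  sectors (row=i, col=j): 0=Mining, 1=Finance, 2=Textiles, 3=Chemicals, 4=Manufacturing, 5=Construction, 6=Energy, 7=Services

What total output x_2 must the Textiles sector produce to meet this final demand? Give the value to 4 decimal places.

99.2041

Form M = I − A:
  [  0.94   -0.07   -0.05   -0.07   -0.04   -0.01   -0.09   -0.03]
  [ -0.10    0.94   -0.04   -0.07   -0.10   -0.10   -0.05   -0.04]
  [ -0.05   -0.05    0.96   -0.01   -0.09   -0.01   -0.09   -0.02]
  [ -0.02   -0.06   -0.06    0.95   -0.06   -0.06   -0.01   -0.02]
  [ -0.06   -0.07   -0.03   -0.08    0.92   -0.05   -0.02   -0.03]
  [ -0.02   -0.09   -0.01   -0.01   -0.06    0.95   -0.01   -0.10]
  [ -0.02   -0.08   -0.07   -0.09   -0.10   -0.06    0.94   -0.08]
  [ -0.03   -0.08   -0.05   -0.08   -0.07   -0.07   -0.02    0.97]
Leontief inverse L = M⁻¹:
  [  1.0957    0.1215    0.0853    0.1164    0.0983    0.0502    0.1247    0.0616]
  [  0.1457    1.1289    0.0803    0.1263    0.1711    0.1500    0.0901    0.0835]
  [  0.0822    0.0955    1.0694    0.0522    0.1416    0.0441    0.1204    0.0485]
  [  0.0489    0.1003    0.0833    1.0813    0.1047    0.0912    0.0337    0.0451]
  [  0.0959    0.1205    0.0608    0.1227    1.1339    0.0893    0.0491    0.0600]
  [  0.0520    0.1346    0.0350    0.0484    0.1076    1.0879    0.0326    0.1270]
  [  0.0657    0.1480    0.1118    0.1471    0.1755    0.1142    1.0978    0.1212]
  [  0.0662    0.1315    0.0805    0.1213    0.1263    0.1110    0.0488    1.0619]
Total output x = L · d:
  x_0 = 1.0957·24 + 0.1215·53 + 0.0853·59 + 0.1164·27 + 0.0983·88 + 0.0502·96 + 0.1247·75 + 0.0616·40 = 66.1967
  x_1 = 0.1457·24 + 1.1289·53 + 0.0803·59 + 0.1263·27 + 0.1711·88 + 0.1500·96 + 0.0901·75 + 0.0835·40 = 111.0316
  x_2 = 0.0822·24 + 0.0955·53 + 1.0694·59 + 0.0522·27 + 0.1416·88 + 0.0441·96 + 0.1204·75 + 0.0485·40 = 99.2041
  x_3 = 0.0489·24 + 0.1003·53 + 0.0833·59 + 1.0813·27 + 0.1047·88 + 0.0912·96 + 0.0337·75 + 0.0451·40 = 62.9009
  x_4 = 0.0959·24 + 0.1205·53 + 0.0608·59 + 0.1227·27 + 1.1339·88 + 0.0893·96 + 0.0491·75 + 0.0600·40 = 130.0192
  x_5 = 0.0520·24 + 0.1346·53 + 0.0350·59 + 0.0484·27 + 0.1076·88 + 1.0879·96 + 0.0326·75 + 0.1270·40 = 133.1830
  x_6 = 0.0657·24 + 0.1480·53 + 0.1118·59 + 0.1471·27 + 0.1755·88 + 0.1142·96 + 1.0978·75 + 0.1212·40 = 133.5787
  x_7 = 0.0662·24 + 0.1315·53 + 0.0805·59 + 0.1213·27 + 0.1263·88 + 0.1110·96 + 0.0488·75 + 1.0619·40 = 84.4912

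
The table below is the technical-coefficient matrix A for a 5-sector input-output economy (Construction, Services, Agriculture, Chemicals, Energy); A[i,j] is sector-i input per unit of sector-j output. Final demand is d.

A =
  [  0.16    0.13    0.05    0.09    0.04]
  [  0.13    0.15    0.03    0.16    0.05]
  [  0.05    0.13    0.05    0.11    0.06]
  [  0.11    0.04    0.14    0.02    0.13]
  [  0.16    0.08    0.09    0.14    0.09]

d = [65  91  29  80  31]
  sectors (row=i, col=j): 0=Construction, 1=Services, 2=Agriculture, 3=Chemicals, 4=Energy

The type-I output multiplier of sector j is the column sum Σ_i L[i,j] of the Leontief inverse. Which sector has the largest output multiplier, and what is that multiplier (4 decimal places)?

Form M = I − A:
  [  0.84   -0.13   -0.05   -0.09   -0.04]
  [ -0.13    0.85   -0.03   -0.16   -0.05]
  [ -0.05   -0.13    0.95   -0.11   -0.06]
  [ -0.11   -0.04   -0.14    0.98   -0.13]
  [ -0.16   -0.08   -0.09   -0.14    0.91]
Leontief inverse L = M⁻¹:
  [  1.2760    0.2303    0.1109    0.1818    0.1020]
  [  0.2578    1.2555    0.1030    0.2579    0.1239]
  [  0.1458    0.2114    1.1060    0.1889    0.1179]
  [  0.2136    0.1328    0.1970    1.1107    0.1883]
  [  0.2943    0.1922    0.1682    0.2442    1.1684]
Total output x = L · d:
  x_0 = 1.2760·65 + 0.2303·91 + 0.1109·29 + 0.1818·80 + 0.1020·31 = 124.8120
  x_1 = 0.2578·65 + 1.2555·91 + 0.1030·29 + 0.2579·80 + 0.1239·31 = 158.4647
  x_2 = 0.1458·65 + 0.2114·91 + 1.1060·29 + 0.1889·80 + 0.1179·31 = 79.5553
  x_3 = 0.2136·65 + 0.1328·91 + 0.1970·29 + 1.1107·80 + 0.1883·31 = 126.3760
  x_4 = 0.2943·65 + 0.1922·91 + 0.1682·29 + 0.2442·80 + 1.1684·31 = 97.2524
Output multipliers (column sums of L):
  Construction: 2.1874
  Services: 2.0221
  Agriculture: 1.6850
  Chemicals: 1.9835
  Energy: 1.7006

Construction (2.1874)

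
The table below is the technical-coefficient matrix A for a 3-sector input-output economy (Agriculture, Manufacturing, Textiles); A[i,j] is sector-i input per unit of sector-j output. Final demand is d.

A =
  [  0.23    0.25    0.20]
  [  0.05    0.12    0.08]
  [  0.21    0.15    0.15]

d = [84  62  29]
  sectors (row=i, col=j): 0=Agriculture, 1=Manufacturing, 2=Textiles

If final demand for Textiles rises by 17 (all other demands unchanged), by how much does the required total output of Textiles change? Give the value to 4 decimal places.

22.0217

Form M = I − A:
  [  0.77   -0.25   -0.20]
  [ -0.05    0.88   -0.08]
  [ -0.21   -0.15    0.85]
Leontief inverse L = M⁻¹:
  [  1.4335    0.4723    0.3817]
  [  0.1155    1.1929    0.1395]
  [  0.3745    0.3272    1.2954]
Total output x = L · d:
  x_0 = 1.4335·84 + 0.4723·62 + 0.3817·29 = 160.7662
  x_1 = 0.1155·84 + 1.1929·62 + 0.1395·29 = 87.7085
  x_2 = 0.3745·84 + 0.3272·62 + 1.2954·29 = 89.3143
Δx_2 = L[2,2] · Δd_2 = 1.2954 · 17 = 22.0217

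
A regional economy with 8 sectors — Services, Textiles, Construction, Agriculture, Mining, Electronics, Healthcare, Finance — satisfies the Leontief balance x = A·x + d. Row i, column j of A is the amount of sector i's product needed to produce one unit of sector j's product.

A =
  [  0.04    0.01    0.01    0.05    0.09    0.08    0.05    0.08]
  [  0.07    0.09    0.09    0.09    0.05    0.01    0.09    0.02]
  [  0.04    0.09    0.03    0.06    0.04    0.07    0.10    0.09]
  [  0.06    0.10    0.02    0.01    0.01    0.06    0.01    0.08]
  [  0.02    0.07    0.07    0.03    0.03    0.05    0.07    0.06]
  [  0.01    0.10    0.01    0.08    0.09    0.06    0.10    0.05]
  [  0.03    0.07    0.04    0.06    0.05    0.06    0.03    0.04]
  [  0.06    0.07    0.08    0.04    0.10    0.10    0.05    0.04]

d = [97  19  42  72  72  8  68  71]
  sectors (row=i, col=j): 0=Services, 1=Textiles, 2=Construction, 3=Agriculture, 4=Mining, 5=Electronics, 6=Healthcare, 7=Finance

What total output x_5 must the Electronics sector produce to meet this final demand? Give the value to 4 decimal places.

55.6326

Form M = I − A:
  [  0.96   -0.01   -0.01   -0.05   -0.09   -0.08   -0.05   -0.08]
  [ -0.07    0.91   -0.09   -0.09   -0.05   -0.01   -0.09   -0.02]
  [ -0.04   -0.09    0.97   -0.06   -0.04   -0.07   -0.10   -0.09]
  [ -0.06   -0.10   -0.02    0.99   -0.01   -0.06   -0.01   -0.08]
  [ -0.02   -0.07   -0.07   -0.03    0.97   -0.05   -0.07   -0.06]
  [ -0.01   -0.10   -0.01   -0.08   -0.09    0.94   -0.10   -0.05]
  [ -0.03   -0.07   -0.04   -0.06   -0.05   -0.06    0.97   -0.04]
  [ -0.06   -0.07   -0.08   -0.04   -0.10   -0.10   -0.05    0.96]
Leontief inverse L = M⁻¹:
  [  1.0685    0.0666    0.0439    0.0877    0.1344    0.1266    0.0957    0.1208]
  [  0.1105    1.1595    0.1313    0.1387    0.0977    0.0626    0.1455    0.0727]
  [  0.0808    0.1637    1.0755    0.1125    0.0957    0.1259    0.1585    0.1395]
  [  0.0896    0.1493    0.0528    1.0488    0.0527    0.0985    0.0545    0.1136]
  [  0.0515    0.1284    0.1054    0.0719    1.0725    0.0934    0.1183    0.0997]
  [  0.0481    0.1719    0.0548    0.1285    0.1377    1.1095    0.1547    0.0963]
  [  0.0596    0.1250    0.0724    0.0978    0.0887    0.0997    1.0748    0.0780]
  [  0.0988    0.1464    0.1246    0.0946    0.1564    0.1576    0.1165    1.0953]
Total output x = L · d:
  x_0 = 1.0685·97 + 0.0666·19 + 0.0439·42 + 0.0877·72 + 0.1344·72 + 0.1266·8 + 0.0957·68 + 0.1208·71 = 138.8440
  x_1 = 0.1105·97 + 1.1595·19 + 0.1313·42 + 0.1387·72 + 0.0977·72 + 0.0626·8 + 0.1455·68 + 0.0727·71 = 70.8285
  x_2 = 0.0808·97 + 0.1637·19 + 1.0755·42 + 0.1125·72 + 0.0957·72 + 0.1259·8 + 0.1585·68 + 0.1395·71 = 92.7879
  x_3 = 0.0896·97 + 0.1493·19 + 0.0528·42 + 1.0488·72 + 0.0527·72 + 0.0985·8 + 0.0545·68 + 0.1136·71 = 105.6145
  x_4 = 0.0515·97 + 0.1284·19 + 0.1054·42 + 0.0719·72 + 1.0725·72 + 0.0934·8 + 0.1183·68 + 0.0997·71 = 110.1239
  x_5 = 0.0481·97 + 0.1719·19 + 0.0548·42 + 0.1285·72 + 0.1377·72 + 1.1095·8 + 0.1547·68 + 0.0963·71 = 55.6326
  x_6 = 0.0596·97 + 0.1250·19 + 0.0724·42 + 0.0978·72 + 0.0887·72 + 0.0997·8 + 1.0748·68 + 0.0780·71 = 104.0419
  x_7 = 0.0988·97 + 0.1464·19 + 0.1246·42 + 0.0946·72 + 0.1564·72 + 0.1576·8 + 0.1165·68 + 1.0953·71 = 122.6187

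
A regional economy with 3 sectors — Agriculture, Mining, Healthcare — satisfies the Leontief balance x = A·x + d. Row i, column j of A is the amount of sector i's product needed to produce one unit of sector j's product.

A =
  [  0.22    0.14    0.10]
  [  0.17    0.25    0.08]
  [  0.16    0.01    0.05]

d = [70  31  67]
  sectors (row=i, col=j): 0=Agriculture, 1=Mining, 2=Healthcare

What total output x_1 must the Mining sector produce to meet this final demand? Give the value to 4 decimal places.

77.1295

Form M = I − A:
  [  0.78   -0.14   -0.10]
  [ -0.17    0.75   -0.08]
  [ -0.16   -0.01    0.95]
Leontief inverse L = M⁻¹:
  [  1.3725    0.2584    0.1662]
  [  0.3361    1.3981    0.1531]
  [  0.2347    0.0582    1.0822]
Total output x = L · d:
  x_0 = 1.3725·70 + 0.2584·31 + 0.1662·67 = 115.2212
  x_1 = 0.3361·70 + 1.3981·31 + 0.1531·67 = 77.1295
  x_2 = 0.2347·70 + 0.0582·31 + 1.0822·67 = 90.7439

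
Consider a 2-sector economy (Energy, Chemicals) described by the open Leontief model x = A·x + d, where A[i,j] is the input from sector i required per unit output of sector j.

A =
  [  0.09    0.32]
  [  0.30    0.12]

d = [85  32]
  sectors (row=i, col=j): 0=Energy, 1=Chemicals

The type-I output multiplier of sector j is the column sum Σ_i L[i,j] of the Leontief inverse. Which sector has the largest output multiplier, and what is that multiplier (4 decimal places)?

Chemicals (1.7452)

Form M = I − A:
  [  0.91   -0.32]
  [ -0.30    0.88]
Leontief inverse L = M⁻¹:
  [  1.2486    0.4540]
  [  0.4257    1.2911]
Total output x = L · d:
  x_0 = 1.2486·85 + 0.4540·32 = 120.6583
  x_1 = 0.4257·85 + 1.2911·32 = 77.4972
Output multipliers (column sums of L):
  Energy: 1.6742
  Chemicals: 1.7452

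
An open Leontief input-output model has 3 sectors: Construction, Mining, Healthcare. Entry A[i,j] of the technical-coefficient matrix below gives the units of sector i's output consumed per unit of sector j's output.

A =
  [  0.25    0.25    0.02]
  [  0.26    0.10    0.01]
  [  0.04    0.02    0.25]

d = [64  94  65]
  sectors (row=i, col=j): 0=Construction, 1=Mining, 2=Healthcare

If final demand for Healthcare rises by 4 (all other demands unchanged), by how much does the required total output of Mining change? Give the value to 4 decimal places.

0.1113

Form M = I − A:
  [  0.75   -0.25   -0.02]
  [ -0.26    0.90   -0.01]
  [ -0.04   -0.02    0.75]
Leontief inverse L = M⁻¹:
  [  1.4784    0.4117    0.0449]
  [  0.4281    1.2306    0.0278]
  [  0.0903    0.0548    1.3365]
Total output x = L · d:
  x_0 = 1.4784·64 + 0.4117·94 + 0.0449·65 = 136.2374
  x_1 = 0.4281·64 + 1.2306·94 + 0.0278·65 = 144.8885
  x_2 = 0.0903·64 + 0.0548·94 + 1.3365·65 = 97.7964
Δx_1 = L[1,2] · Δd_2 = 0.0278 · 4 = 0.1113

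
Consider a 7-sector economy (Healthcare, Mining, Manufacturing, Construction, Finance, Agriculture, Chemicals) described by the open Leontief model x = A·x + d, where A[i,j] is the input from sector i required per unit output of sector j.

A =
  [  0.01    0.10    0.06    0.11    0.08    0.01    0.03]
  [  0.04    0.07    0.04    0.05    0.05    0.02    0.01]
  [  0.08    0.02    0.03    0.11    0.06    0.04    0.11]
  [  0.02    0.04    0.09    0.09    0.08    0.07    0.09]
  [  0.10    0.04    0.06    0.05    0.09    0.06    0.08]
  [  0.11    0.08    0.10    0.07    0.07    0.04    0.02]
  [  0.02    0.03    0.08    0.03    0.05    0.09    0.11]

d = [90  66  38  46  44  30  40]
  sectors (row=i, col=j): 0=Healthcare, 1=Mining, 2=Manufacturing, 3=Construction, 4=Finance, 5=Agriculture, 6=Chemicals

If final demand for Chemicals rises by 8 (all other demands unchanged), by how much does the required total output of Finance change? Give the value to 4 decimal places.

1.0959

Form M = I − A:
  [  0.99   -0.10   -0.06   -0.11   -0.08   -0.01   -0.03]
  [ -0.04    0.93   -0.04   -0.05   -0.05   -0.02   -0.01]
  [ -0.08   -0.02    0.97   -0.11   -0.06   -0.04   -0.11]
  [ -0.02   -0.04   -0.09    0.91   -0.08   -0.07   -0.09]
  [ -0.10   -0.04   -0.06   -0.05    0.91   -0.06   -0.08]
  [ -0.11   -0.08   -0.10   -0.07   -0.07    0.96   -0.02]
  [ -0.02   -0.03   -0.08   -0.03   -0.05   -0.09    0.89]
Leontief inverse L = M⁻¹:
  [  1.0466    0.1335    0.1041    0.1595    0.1280    0.0450    0.0783]
  [  0.0656    1.0960    0.0700    0.0857    0.0836    0.0417    0.0403]
  [  0.1178    0.0607    1.0858    0.1671    0.1156    0.0829    0.1680]
  [  0.0684    0.0809    0.1474    1.1510    0.1386    0.1155    0.1529]
  [  0.1451    0.0854    0.1156    0.1116    1.1491    0.1009    0.1370]
  [  0.1545    0.1265    0.1527    0.1366    0.1296    1.0774    0.0752]
  [  0.0624    0.0657    0.1292    0.0804    0.0984    0.1284    1.1623]
Total output x = L · d:
  x_0 = 1.0466·90 + 0.1335·66 + 0.1041·38 + 0.1595·46 + 0.1280·44 + 0.0450·30 + 0.0783·40 = 124.4156
  x_1 = 0.0656·90 + 1.0960·66 + 0.0700·38 + 0.0857·46 + 0.0836·44 + 0.0417·30 + 0.0403·40 = 91.3772
  x_2 = 0.1178·90 + 0.0607·66 + 1.0858·38 + 0.1671·46 + 0.1156·44 + 0.0829·30 + 0.1680·40 = 77.8529
  x_3 = 0.0684·90 + 0.0809·66 + 0.1474·38 + 1.1510·46 + 0.1386·44 + 0.1155·30 + 0.1529·40 = 85.7147
  x_4 = 0.1451·90 + 0.0854·66 + 0.1156·38 + 0.1116·46 + 1.1491·44 + 0.1009·30 + 0.1370·40 = 87.2906
  x_5 = 0.1545·90 + 0.1265·66 + 0.1527·38 + 0.1366·46 + 0.1296·44 + 1.0774·30 + 0.0752·40 = 75.3710
  x_6 = 0.0624·90 + 0.0657·66 + 0.1292·38 + 0.0804·46 + 0.0984·44 + 0.1284·30 + 1.1623·40 = 73.2328
Δx_4 = L[4,6] · Δd_6 = 0.1370 · 8 = 1.0959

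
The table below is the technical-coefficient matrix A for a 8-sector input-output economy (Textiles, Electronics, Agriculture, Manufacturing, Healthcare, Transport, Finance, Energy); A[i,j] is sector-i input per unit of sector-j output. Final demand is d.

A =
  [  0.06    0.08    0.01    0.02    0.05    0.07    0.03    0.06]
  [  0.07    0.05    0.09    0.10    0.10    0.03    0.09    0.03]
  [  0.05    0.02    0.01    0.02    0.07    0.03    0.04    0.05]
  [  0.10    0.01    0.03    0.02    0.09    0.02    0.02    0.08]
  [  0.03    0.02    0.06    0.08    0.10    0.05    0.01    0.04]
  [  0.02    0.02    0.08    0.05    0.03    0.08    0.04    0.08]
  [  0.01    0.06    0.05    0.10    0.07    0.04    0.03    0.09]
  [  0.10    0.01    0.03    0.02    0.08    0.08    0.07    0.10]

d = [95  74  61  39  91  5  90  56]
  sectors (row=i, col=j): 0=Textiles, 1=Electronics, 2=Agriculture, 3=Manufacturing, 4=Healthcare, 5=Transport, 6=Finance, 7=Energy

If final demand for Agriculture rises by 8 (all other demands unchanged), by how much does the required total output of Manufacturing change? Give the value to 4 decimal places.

Form M = I − A:
  [  0.94   -0.08   -0.01   -0.02   -0.05   -0.07   -0.03   -0.06]
  [ -0.07    0.95   -0.09   -0.10   -0.10   -0.03   -0.09   -0.03]
  [ -0.05   -0.02    0.99   -0.02   -0.07   -0.03   -0.04   -0.05]
  [ -0.10   -0.01   -0.03    0.98   -0.09   -0.02   -0.02   -0.08]
  [ -0.03   -0.02   -0.06   -0.08    0.90   -0.05   -0.01   -0.04]
  [ -0.02   -0.02   -0.08   -0.05   -0.03    0.92   -0.04   -0.08]
  [ -0.01   -0.06   -0.05   -0.10   -0.07   -0.04    0.97   -0.09]
  [ -0.10   -0.01   -0.03   -0.02   -0.08   -0.08   -0.07    0.90]
Leontief inverse L = M⁻¹:
  [  1.0967    0.1030    0.0428    0.0554    0.0986    0.1064    0.0593    0.1036]
  [  0.1212    1.0811    0.1294    0.1478    0.1719    0.0746    0.1239    0.0911]
  [  0.0766    0.0367    1.0322    0.0457    0.1071    0.0573    0.0588    0.0835]
  [  0.1357    0.0317    0.0547    1.0484    0.1362    0.0558    0.0435    0.1217]
  [  0.0667    0.0375    0.0879    0.1100    1.1494    0.0826    0.0326    0.0820]
  [  0.0577    0.0387    0.1087    0.0802    0.0778    1.1162    0.0676    0.1277]
  [  0.0573    0.0810    0.0842    0.1370    0.1302    0.0783    1.0613    0.1423]
  [  0.1443    0.0385    0.0658    0.0602    0.1387    0.1284    0.1023    1.1588]
Total output x = L · d:
  x_0 = 1.0967·95 + 0.1030·74 + 0.0428·61 + 0.0554·39 + 0.0986·91 + 0.1064·5 + 0.0593·90 + 0.1036·56 = 137.2252
  x_1 = 0.1212·95 + 1.0811·74 + 0.1294·61 + 0.1478·39 + 0.1719·91 + 0.0746·5 + 0.1239·90 + 0.0911·56 = 137.4386
  x_2 = 0.0766·95 + 0.0367·74 + 1.0322·61 + 0.0457·39 + 0.1071·91 + 0.0573·5 + 0.0588·90 + 0.0835·56 = 94.7460
  x_3 = 0.1357·95 + 0.0317·74 + 0.0547·61 + 1.0484·39 + 0.1362·91 + 0.0558·5 + 0.0435·90 + 0.1217·56 = 82.8693
  x_4 = 0.0667·95 + 0.0375·74 + 0.0879·61 + 0.1100·39 + 1.1494·91 + 0.0826·5 + 0.0326·90 + 0.0820·56 = 131.2977
  x_5 = 0.0577·95 + 0.0387·74 + 0.1087·61 + 0.0802·39 + 0.0778·91 + 1.1162·5 + 0.0676·90 + 0.1277·56 = 44.0044
  x_6 = 0.0573·95 + 0.0810·74 + 0.0842·61 + 0.1370·39 + 0.1302·91 + 0.0783·5 + 1.0613·90 + 0.1423·56 = 137.6489
  x_7 = 0.1443·95 + 0.0385·74 + 0.0658·61 + 0.0602·39 + 0.1387·91 + 0.1284·5 + 0.1023·90 + 1.1588·56 = 110.2847
Δx_3 = L[3,2] · Δd_2 = 0.0547 · 8 = 0.4374

0.4374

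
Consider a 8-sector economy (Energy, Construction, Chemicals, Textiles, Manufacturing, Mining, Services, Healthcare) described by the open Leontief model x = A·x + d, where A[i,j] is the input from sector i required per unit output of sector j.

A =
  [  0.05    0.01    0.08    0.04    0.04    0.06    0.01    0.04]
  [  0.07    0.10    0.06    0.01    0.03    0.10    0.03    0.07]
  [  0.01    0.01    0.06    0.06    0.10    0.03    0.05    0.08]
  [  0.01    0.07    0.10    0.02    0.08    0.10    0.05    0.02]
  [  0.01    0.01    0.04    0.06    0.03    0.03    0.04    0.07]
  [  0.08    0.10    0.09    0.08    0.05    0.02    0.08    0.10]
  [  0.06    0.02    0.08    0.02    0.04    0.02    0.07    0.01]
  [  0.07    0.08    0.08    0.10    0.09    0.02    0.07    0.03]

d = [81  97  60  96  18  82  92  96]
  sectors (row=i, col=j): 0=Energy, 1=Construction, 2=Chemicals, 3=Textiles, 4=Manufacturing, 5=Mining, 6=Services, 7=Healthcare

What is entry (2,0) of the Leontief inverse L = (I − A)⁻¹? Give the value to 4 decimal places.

Form M = I − A:
  [  0.95   -0.01   -0.08   -0.04   -0.04   -0.06   -0.01   -0.04]
  [ -0.07    0.90   -0.06   -0.01   -0.03   -0.10   -0.03   -0.07]
  [ -0.01   -0.01    0.94   -0.06   -0.10   -0.03   -0.05   -0.08]
  [ -0.01   -0.07   -0.10    0.98   -0.08   -0.10   -0.05   -0.02]
  [ -0.01   -0.01   -0.04   -0.06    0.97   -0.03   -0.04   -0.07]
  [ -0.08   -0.10   -0.09   -0.08   -0.05    0.98   -0.08   -0.10]
  [ -0.06   -0.02   -0.08   -0.02   -0.04   -0.02    0.93   -0.01]
  [ -0.07   -0.08   -0.08   -0.10   -0.09   -0.02   -0.07    0.97]
Leontief inverse L = M⁻¹:
  [  1.0732    0.0365    0.1223    0.0716    0.0767    0.0851    0.0393    0.0732]
  [  0.1122    1.1464    0.1213    0.0535    0.0782    0.1393    0.0719    0.1192]
  [  0.0360    0.0405    1.1086    0.0967    0.1423    0.0586    0.0863    0.1150]
  [  0.0442    0.1090    0.1553    1.0603    0.1256    0.1339    0.0914    0.0682]
  [  0.0313    0.0356    0.0783    0.0869    1.0629    0.0527    0.0678    0.0949]
  [  0.1249    0.1499    0.1653    0.1292    0.1122    1.0708    0.1304    0.1521]
  [  0.0809    0.0389    0.1177    0.0449    0.0712    0.0424    1.0957    0.0376]
  [  0.1055    0.1210    0.1454    0.1408    0.1427    0.0663    0.1133    1.0772]
Total output x = L · d:
  x_0 = 1.0732·81 + 0.0365·97 + 0.1223·60 + 0.0716·96 + 0.0767·18 + 0.0851·82 + 0.0393·92 + 0.0732·96 = 123.6786
  x_1 = 0.1122·81 + 1.1464·97 + 0.1213·60 + 0.0535·96 + 0.0782·18 + 0.1393·82 + 0.0719·92 + 0.1192·96 = 163.5991
  x_2 = 0.0360·81 + 0.0405·97 + 1.1086·60 + 0.0967·96 + 0.1423·18 + 0.0586·82 + 0.0863·92 + 0.1150·96 = 108.9971
  x_3 = 0.0442·81 + 0.1090·97 + 0.1553·60 + 1.0603·96 + 0.1256·18 + 0.1339·82 + 0.0914·92 + 0.0682·96 = 153.4543
  x_4 = 0.0313·81 + 0.0356·97 + 0.0783·60 + 0.0869·96 + 1.0629·18 + 0.0527·82 + 0.0678·92 + 0.0949·96 = 57.8175
  x_5 = 0.1249·81 + 0.1499·97 + 0.1653·60 + 0.1292·96 + 0.1122·18 + 1.0708·82 + 0.1304·92 + 0.1521·96 = 163.4060
  x_6 = 0.0809·81 + 0.0389·97 + 0.1177·60 + 0.0449·96 + 0.0712·18 + 0.0424·82 + 1.0957·92 + 0.0376·96 = 130.8668
  x_7 = 0.1055·81 + 0.1210·97 + 0.1454·60 + 0.1408·96 + 0.1427·18 + 0.0663·82 + 0.1133·92 + 1.0772·96 = 164.3742

L[2,0] = 0.0360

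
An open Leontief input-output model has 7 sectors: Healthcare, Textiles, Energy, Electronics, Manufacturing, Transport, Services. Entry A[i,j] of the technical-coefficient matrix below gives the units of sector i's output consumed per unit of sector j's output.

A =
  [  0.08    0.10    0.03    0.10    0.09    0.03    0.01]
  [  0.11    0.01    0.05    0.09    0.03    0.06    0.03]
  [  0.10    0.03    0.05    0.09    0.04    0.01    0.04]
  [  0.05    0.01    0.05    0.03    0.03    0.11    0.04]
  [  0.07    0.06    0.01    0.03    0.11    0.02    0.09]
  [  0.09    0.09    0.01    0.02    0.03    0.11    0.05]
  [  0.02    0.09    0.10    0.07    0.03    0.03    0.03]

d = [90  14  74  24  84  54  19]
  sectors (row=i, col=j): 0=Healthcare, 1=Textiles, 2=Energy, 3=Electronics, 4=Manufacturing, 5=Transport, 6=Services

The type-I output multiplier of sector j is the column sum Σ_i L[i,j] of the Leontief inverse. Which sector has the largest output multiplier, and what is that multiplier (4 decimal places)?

Healthcare (1.8449)

Form M = I − A:
  [  0.92   -0.10   -0.03   -0.10   -0.09   -0.03   -0.01]
  [ -0.11    0.99   -0.05   -0.09   -0.03   -0.06   -0.03]
  [ -0.10   -0.03    0.95   -0.09   -0.04   -0.01   -0.04]
  [ -0.05   -0.01   -0.05    0.97   -0.03   -0.11   -0.04]
  [ -0.07   -0.06   -0.01   -0.03    0.89   -0.02   -0.09]
  [ -0.09   -0.09   -0.01   -0.02   -0.03    0.89   -0.05]
  [ -0.02   -0.09   -0.10   -0.07   -0.03   -0.03    0.97]
Leontief inverse L = M⁻¹:
  [  1.1348    0.1357    0.0568    0.1432    0.1304    0.0700    0.0399]
  [  0.1555    1.0467    0.0740    0.1278    0.0637    0.0957    0.0531]
  [  0.1420    0.0619    1.0748    0.1276    0.0725    0.0405    0.0618]
  [  0.0898    0.0437    0.0694    1.0598    0.0562    0.1411    0.0613]
  [  0.1143    0.0981    0.0374    0.0694    1.1481    0.0492    0.1177]
  [  0.1417    0.1311    0.0352    0.0611    0.0636    1.1491    0.0746]
  [  0.0669    0.1165    0.1261    0.1085    0.0576    0.0617    1.0534]
Total output x = L · d:
  x_0 = 1.1348·90 + 0.1357·14 + 0.0568·74 + 0.1432·24 + 0.1304·84 + 0.0700·54 + 0.0399·19 = 127.1628
  x_1 = 0.1555·90 + 1.0467·14 + 0.0740·74 + 0.1278·24 + 0.0637·84 + 0.0957·54 + 0.0531·19 = 48.7135
  x_2 = 0.1420·90 + 0.0619·14 + 1.0748·74 + 0.1276·24 + 0.0725·84 + 0.0405·54 + 0.0618·19 = 105.6944
  x_3 = 0.0898·90 + 0.0437·14 + 0.0694·74 + 1.0598·24 + 0.0562·84 + 0.1411·54 + 0.0613·19 = 52.7691
  x_4 = 0.1143·90 + 0.0981·14 + 0.0374·74 + 0.0694·24 + 1.1481·84 + 0.0492·54 + 0.1177·19 = 117.4305
  x_5 = 0.1417·90 + 0.1311·14 + 0.0352·74 + 0.0611·24 + 0.0636·84 + 1.1491·54 + 0.0746·19 = 87.4749
  x_6 = 0.0669·90 + 0.1165·14 + 0.1261·74 + 0.1085·24 + 0.0576·84 + 0.0617·54 + 1.0534·19 = 47.7710
Output multipliers (column sums of L):
  Healthcare: 1.8449
  Textiles: 1.6338
  Energy: 1.4738
  Electronics: 1.6973
  Manufacturing: 1.5921
  Transport: 1.6073
  Services: 1.4618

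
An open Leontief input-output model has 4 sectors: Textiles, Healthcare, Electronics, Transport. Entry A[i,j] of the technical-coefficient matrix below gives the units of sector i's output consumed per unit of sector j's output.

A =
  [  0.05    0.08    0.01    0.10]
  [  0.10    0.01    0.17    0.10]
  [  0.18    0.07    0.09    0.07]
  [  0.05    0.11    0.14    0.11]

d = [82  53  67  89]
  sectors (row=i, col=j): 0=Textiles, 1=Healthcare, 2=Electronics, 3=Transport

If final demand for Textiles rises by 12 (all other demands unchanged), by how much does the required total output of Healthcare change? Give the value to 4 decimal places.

1.9380

Form M = I − A:
  [  0.95   -0.08   -0.01   -0.10]
  [ -0.10    0.99   -0.17   -0.10]
  [ -0.18   -0.07    0.91   -0.07]
  [ -0.05   -0.11   -0.14    0.89]
Leontief inverse L = M⁻¹:
  [  1.0811    0.1064    0.0529    0.1376]
  [  0.1615    1.0561    0.2228    0.1543]
  [  0.2353    0.1142    1.1427    0.1291]
  [  0.1177    0.1545    0.2103    1.1707]
Total output x = L · d:
  x_0 = 1.0811·82 + 0.1064·53 + 0.0529·67 + 0.1376·89 = 110.0801
  x_1 = 0.1615·82 + 1.0561·53 + 0.2228·67 + 0.1543·89 = 97.8768
  x_2 = 0.2353·82 + 0.1142·53 + 1.1427·67 + 0.1291·89 = 113.4002
  x_3 = 0.1177·82 + 0.1545·53 + 0.2103·67 + 1.1707·89 = 136.1196
Δx_1 = L[1,0] · Δd_0 = 0.1615 · 12 = 1.9380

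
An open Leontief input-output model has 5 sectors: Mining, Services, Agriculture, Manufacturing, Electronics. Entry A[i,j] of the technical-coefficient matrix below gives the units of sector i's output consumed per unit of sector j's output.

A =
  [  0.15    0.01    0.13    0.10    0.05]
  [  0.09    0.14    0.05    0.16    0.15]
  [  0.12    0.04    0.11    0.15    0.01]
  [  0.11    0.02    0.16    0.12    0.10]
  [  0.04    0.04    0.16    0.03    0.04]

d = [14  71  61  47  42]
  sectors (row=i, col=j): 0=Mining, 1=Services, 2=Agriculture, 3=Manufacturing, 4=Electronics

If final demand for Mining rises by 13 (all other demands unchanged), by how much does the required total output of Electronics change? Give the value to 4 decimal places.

Form M = I − A:
  [  0.85   -0.01   -0.13   -0.10   -0.05]
  [ -0.09    0.86   -0.05   -0.16   -0.15]
  [ -0.12   -0.04    0.89   -0.15   -0.01]
  [ -0.11   -0.02   -0.16    0.88   -0.10]
  [ -0.04   -0.04   -0.16   -0.03    0.96]
Leontief inverse L = M⁻¹:
  [  1.2421    0.0341    0.2342    0.1904    0.0923]
  [  0.1993    1.1909    0.1870    0.2788    0.2274]
  [  0.2130    0.0674    1.2133    0.2453    0.0598]
  [  0.2101    0.0508    0.2801    1.2223    0.1491]
  [  0.1021    0.0639    0.2285    0.0986    1.0696]
Total output x = L · d:
  x_0 = 1.2421·14 + 0.0341·71 + 0.2342·61 + 0.1904·47 + 0.0923·42 = 46.9168
  x_1 = 0.1993·14 + 1.1909·71 + 0.1870·61 + 0.2788·47 + 0.2274·42 = 121.4059
  x_2 = 0.2130·14 + 0.0674·71 + 1.2133·61 + 0.2453·47 + 0.0598·42 = 95.8239
  x_3 = 0.2101·14 + 0.0508·71 + 0.2801·61 + 1.2223·47 + 0.1491·42 = 87.3490
  x_4 = 0.1021·14 + 0.0639·71 + 0.2285·61 + 0.0986·47 + 1.0696·42 = 69.4637
Δx_4 = L[4,0] · Δd_0 = 0.1021 · 13 = 1.3276

1.3276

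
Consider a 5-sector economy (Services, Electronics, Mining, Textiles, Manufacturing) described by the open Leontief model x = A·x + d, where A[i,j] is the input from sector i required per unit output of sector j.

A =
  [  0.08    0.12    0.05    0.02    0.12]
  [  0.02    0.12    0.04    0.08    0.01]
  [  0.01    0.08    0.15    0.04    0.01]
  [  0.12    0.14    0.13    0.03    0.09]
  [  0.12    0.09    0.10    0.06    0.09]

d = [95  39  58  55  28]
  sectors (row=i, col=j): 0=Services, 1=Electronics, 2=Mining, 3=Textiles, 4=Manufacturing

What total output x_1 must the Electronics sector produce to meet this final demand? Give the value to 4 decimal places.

Form M = I − A:
  [  0.92   -0.12   -0.05   -0.02   -0.12]
  [ -0.02    0.88   -0.04   -0.08   -0.01]
  [ -0.01   -0.08    0.85   -0.04   -0.01]
  [ -0.12   -0.14   -0.13    0.97   -0.09]
  [ -0.12   -0.09   -0.10   -0.06    0.91]
Leontief inverse L = M⁻¹:
  [  1.1192    0.1861    0.1009    0.0522    0.1559]
  [  0.0434    1.1685    0.0767    0.1023    0.0295]
  [  0.0269    0.1247    1.1962    0.0617    0.0242]
  [  0.1637    0.2240    0.1992    1.0692    0.1320]
  [  0.1656    0.1686    0.1655    0.0943    1.1337]
Total output x = L · d:
  x_0 = 1.1192·95 + 0.1861·39 + 0.1009·58 + 0.0522·55 + 0.1559·28 = 126.6762
  x_1 = 0.0434·95 + 1.1685·39 + 0.0767·58 + 0.1023·55 + 0.0295·28 = 60.5954
  x_2 = 0.0269·95 + 0.1247·39 + 1.1962·58 + 0.0617·55 + 0.0242·28 = 80.8664
  x_3 = 0.1637·95 + 0.2240·39 + 0.1992·58 + 1.0692·55 + 0.1320·28 = 98.3428
  x_4 = 0.1656·95 + 0.1686·39 + 0.1655·58 + 0.0943·55 + 1.1337·28 = 68.8373

60.5954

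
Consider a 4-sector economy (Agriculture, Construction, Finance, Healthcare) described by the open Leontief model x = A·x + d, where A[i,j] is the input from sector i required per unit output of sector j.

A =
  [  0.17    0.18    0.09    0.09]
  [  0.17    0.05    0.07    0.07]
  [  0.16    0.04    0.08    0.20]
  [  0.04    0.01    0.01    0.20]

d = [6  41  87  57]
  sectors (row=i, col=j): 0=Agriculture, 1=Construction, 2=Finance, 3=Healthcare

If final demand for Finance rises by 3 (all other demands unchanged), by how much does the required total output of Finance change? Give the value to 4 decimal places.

Form M = I − A:
  [  0.83   -0.18   -0.09   -0.09]
  [ -0.17    0.95   -0.07   -0.07]
  [ -0.16   -0.04    0.92   -0.20]
  [ -0.04   -0.01   -0.01    0.80]
Leontief inverse L = M⁻¹:
  [  1.2953    0.2538    0.1483    0.2050]
  [  0.2556    1.1073    0.1109    0.1534]
  [  0.2518    0.0983    1.1225    0.3176]
  [  0.0711    0.0278    0.0228    1.2661]
Total output x = L · d:
  x_0 = 1.2953·6 + 0.2538·41 + 0.1483·87 + 0.2050·57 = 42.7603
  x_1 = 0.2556·6 + 1.1073·41 + 0.1109·87 + 0.1534·57 = 65.3273
  x_2 = 0.2518·6 + 0.0983·41 + 1.1225·87 + 0.3176·57 = 121.3032
  x_3 = 0.0711·6 + 0.0278·41 + 0.0228·87 + 1.2661·57 = 75.7209
Δx_2 = L[2,2] · Δd_2 = 1.1225 · 3 = 3.3676

3.3676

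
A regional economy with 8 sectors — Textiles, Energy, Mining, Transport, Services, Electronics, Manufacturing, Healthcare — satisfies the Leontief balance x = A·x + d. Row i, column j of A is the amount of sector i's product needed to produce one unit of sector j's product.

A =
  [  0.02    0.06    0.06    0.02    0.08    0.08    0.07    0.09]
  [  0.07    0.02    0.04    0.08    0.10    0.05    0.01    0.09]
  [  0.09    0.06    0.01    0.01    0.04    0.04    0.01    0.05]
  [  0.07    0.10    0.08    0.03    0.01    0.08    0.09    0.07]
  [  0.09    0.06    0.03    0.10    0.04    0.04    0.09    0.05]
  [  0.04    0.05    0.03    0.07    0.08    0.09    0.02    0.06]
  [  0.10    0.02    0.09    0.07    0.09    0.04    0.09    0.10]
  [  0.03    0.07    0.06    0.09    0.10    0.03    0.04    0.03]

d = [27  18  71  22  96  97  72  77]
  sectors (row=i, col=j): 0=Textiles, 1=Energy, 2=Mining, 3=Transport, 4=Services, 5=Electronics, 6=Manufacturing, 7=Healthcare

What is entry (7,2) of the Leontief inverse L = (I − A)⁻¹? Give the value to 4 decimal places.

L[7,2] = 0.1024

Form M = I − A:
  [  0.98   -0.06   -0.06   -0.02   -0.08   -0.08   -0.07   -0.09]
  [ -0.07    0.98   -0.04   -0.08   -0.10   -0.05   -0.01   -0.09]
  [ -0.09   -0.06    0.99   -0.01   -0.04   -0.04   -0.01   -0.05]
  [ -0.07   -0.10   -0.08    0.97   -0.01   -0.08   -0.09   -0.07]
  [ -0.09   -0.06   -0.03   -0.10    0.96   -0.04   -0.09   -0.05]
  [ -0.04   -0.05   -0.03   -0.07   -0.08    0.91   -0.02   -0.06]
  [ -0.10   -0.02   -0.09   -0.07   -0.09   -0.04    0.91   -0.10]
  [ -0.03   -0.07   -0.06   -0.09   -0.10   -0.03   -0.04    0.97]
Leontief inverse L = M⁻¹:
  [  1.0782    0.1087    0.1039    0.0785    0.1434    0.1286    0.1166    0.1485]
  [  0.1226    1.0727    0.0834    0.1328    0.1558    0.0993    0.0592    0.1451]
  [  0.1227    0.0919    1.0388    0.0459    0.0828    0.0739    0.0402    0.0898]
  [  0.1319    0.1517    0.1296    1.0886    0.0822    0.1356    0.1381    0.1384]
  [  0.1508    0.1142    0.0831    0.1557    1.1051    0.0957    0.1458    0.1180]
  [  0.0911    0.0982    0.0707    0.1220    0.1348    1.1386    0.0643    0.1140]
  [  0.1720    0.0849    0.1485    0.1361    0.1658    0.1021    1.1545    0.1752]
  [  0.0875    0.1188    0.1024    0.1413    0.1534    0.0776    0.0878    1.0873]
Total output x = L · d:
  x_0 = 1.0782·27 + 0.1087·18 + 0.1039·71 + 0.0785·22 + 0.1434·96 + 0.1286·97 + 0.1166·72 + 0.1485·77 = 86.2429
  x_1 = 0.1226·27 + 1.0727·18 + 0.0834·71 + 0.1328·22 + 0.1558·96 + 0.0993·97 + 0.0592·72 + 0.1451·77 = 71.4854
  x_2 = 0.1227·27 + 0.0919·18 + 1.0388·71 + 0.0459·22 + 0.0828·96 + 0.0739·97 + 0.0402·72 + 0.0898·77 = 104.6545
  x_3 = 0.1319·27 + 0.1517·18 + 0.1296·71 + 1.0886·22 + 0.0822·96 + 0.1356·97 + 0.1381·72 + 0.1384·77 = 81.0886
  x_4 = 0.1508·27 + 0.1142·18 + 0.0831·71 + 0.1557·22 + 1.1051·96 + 0.0957·97 + 0.1458·72 + 0.1180·77 = 150.4173
  x_5 = 0.0911·27 + 0.0982·18 + 0.0707·71 + 0.1220·22 + 0.1348·96 + 1.1386·97 + 0.0643·72 + 0.1140·77 = 148.7325
  x_6 = 0.1720·27 + 0.0849·18 + 0.1485·71 + 0.1361·22 + 0.1658·96 + 0.1021·97 + 1.1545·72 + 0.1752·77 = 142.1465
  x_7 = 0.0875·27 + 0.1188·18 + 0.1024·71 + 0.1413·22 + 0.1534·96 + 0.0776·97 + 0.0878·72 + 1.0873·77 = 127.1733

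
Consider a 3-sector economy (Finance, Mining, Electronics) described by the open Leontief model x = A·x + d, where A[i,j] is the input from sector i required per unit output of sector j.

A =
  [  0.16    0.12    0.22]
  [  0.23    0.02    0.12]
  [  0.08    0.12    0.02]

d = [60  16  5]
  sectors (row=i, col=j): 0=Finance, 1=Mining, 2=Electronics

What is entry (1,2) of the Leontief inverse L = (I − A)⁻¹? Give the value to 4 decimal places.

L[1,2] = 0.2037

Form M = I − A:
  [  0.84   -0.12   -0.22]
  [ -0.23    0.98   -0.12]
  [ -0.08   -0.12    0.98]
Leontief inverse L = M⁻¹:
  [  1.2730    0.1938    0.3095]
  [  0.3162    1.0841    0.2037]
  [  0.1426    0.1486    1.0706]
Total output x = L · d:
  x_0 = 1.2730·60 + 0.1938·16 + 0.3095·5 = 81.0286
  x_1 = 0.3162·60 + 1.0841·16 + 0.2037·5 = 37.3380
  x_2 = 0.1426·60 + 0.1486·16 + 1.0706·5 = 16.2886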